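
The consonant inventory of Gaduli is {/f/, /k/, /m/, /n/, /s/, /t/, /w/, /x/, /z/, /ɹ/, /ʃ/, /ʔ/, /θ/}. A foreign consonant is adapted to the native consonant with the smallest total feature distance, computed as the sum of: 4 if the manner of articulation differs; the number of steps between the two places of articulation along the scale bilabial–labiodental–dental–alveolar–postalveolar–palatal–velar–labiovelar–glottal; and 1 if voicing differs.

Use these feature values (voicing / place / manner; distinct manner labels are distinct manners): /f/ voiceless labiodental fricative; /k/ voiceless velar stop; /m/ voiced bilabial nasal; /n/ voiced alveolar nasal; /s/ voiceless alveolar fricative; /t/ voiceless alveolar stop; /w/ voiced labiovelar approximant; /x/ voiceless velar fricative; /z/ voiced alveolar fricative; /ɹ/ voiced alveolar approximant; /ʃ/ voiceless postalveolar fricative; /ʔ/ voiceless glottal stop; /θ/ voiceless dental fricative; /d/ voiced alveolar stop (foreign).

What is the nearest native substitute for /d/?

t

/t/ is closest: same manner (stop), place distance 0 (alveolar→alveolar), voicing differs (+1); total 1. Next closest is /k/ at distance 4.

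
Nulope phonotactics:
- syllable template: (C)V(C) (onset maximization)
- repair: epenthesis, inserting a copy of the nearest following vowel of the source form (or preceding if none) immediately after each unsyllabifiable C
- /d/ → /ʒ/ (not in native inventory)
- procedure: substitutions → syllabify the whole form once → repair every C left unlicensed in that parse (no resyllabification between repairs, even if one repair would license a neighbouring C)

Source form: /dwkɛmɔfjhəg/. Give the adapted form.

ʒɛwɛkɛmɔfjəhəg

Substitution: /d/ → /ʒ/, giving /ʒwkɛmɔfjhəg/.
The consonants /ʒ/, /w/, /j/ cannot be parsed into a legal (C)V(C) syllable (at most one coda consonant is licensed; onsets are limited to one consonant).
Epenthesis after each stranded consonant: /ʒ/ → /ʒɛ/, /w/ → /wɛ/, /j/ → /jə/.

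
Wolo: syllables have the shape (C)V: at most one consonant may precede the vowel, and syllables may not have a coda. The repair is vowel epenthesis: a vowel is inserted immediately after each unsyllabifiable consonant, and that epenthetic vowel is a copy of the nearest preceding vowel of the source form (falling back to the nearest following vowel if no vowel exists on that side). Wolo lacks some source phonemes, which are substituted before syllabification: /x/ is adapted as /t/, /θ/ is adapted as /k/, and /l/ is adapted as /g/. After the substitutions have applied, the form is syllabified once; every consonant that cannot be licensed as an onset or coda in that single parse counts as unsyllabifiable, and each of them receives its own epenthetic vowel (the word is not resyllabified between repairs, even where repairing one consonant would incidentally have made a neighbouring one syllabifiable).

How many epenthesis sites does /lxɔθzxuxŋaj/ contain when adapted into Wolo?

After substitution the input is /gtɔkztutŋaj/.
The unsyllabifiable consonants are /g/, /k/, /z/, /t/, /j/; each receives one epenthetic vowel.

5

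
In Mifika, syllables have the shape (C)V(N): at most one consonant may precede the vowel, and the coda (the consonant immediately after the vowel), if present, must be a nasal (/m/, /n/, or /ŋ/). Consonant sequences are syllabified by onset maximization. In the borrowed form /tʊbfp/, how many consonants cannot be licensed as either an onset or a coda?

Under (C)V(N), the unsyllabifiable consonants are /b/, /f/, /p/ (only a nasal (/m/, /n/, or /ŋ/) is licensed in coda position; onsets are limited to one consonant).

3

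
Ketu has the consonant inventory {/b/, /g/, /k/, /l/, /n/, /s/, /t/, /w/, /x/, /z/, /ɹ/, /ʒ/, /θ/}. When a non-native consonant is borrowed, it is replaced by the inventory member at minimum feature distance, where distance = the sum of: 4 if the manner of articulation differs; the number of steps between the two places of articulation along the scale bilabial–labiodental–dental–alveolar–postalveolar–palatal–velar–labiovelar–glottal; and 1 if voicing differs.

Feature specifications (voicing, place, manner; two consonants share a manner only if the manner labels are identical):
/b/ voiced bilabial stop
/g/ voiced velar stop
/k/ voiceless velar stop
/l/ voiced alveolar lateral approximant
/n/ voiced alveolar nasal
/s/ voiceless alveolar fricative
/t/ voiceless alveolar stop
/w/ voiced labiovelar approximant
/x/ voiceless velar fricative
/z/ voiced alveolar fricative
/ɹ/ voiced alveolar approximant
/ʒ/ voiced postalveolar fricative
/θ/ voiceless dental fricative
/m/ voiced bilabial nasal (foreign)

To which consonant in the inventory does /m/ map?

/n/ is closest: same manner (nasal), place distance 3 (bilabial→alveolar), same voicing; total 3. Next closest is /b/ at distance 4.

n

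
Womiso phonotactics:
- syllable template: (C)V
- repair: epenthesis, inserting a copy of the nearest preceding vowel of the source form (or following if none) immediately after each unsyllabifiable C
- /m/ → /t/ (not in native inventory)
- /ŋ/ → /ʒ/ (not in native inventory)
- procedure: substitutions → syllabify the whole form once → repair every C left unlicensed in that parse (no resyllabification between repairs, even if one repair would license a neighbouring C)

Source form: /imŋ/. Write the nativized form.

itiʒi

Substitution: /m/ → /t/, /ŋ/ → /ʒ/, giving /itʒ/.
Under (C)V, the unsyllabifiable consonants are /t/, /ʒ/ (no codas are permitted; onsets are limited to one consonant).
Each unlicensed consonant becomes the onset of a new syllable: /t/ → /ti/, /ʒ/ → /ʒi/.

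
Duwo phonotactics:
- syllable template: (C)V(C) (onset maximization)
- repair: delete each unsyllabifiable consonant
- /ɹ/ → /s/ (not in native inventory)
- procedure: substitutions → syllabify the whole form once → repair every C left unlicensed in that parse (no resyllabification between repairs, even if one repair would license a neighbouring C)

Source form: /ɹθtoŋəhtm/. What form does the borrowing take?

toŋəh

Substitution: /ɹ/ → /s/, giving /sθtoŋəhtm/.
Syllabifying with onset maximization leaves /s/, /θ/, /t/, /m/ stranded (at most one coda consonant is licensed; onsets are limited to one consonant).
Deletion applies to /s/, /θ/, /t/, /m/.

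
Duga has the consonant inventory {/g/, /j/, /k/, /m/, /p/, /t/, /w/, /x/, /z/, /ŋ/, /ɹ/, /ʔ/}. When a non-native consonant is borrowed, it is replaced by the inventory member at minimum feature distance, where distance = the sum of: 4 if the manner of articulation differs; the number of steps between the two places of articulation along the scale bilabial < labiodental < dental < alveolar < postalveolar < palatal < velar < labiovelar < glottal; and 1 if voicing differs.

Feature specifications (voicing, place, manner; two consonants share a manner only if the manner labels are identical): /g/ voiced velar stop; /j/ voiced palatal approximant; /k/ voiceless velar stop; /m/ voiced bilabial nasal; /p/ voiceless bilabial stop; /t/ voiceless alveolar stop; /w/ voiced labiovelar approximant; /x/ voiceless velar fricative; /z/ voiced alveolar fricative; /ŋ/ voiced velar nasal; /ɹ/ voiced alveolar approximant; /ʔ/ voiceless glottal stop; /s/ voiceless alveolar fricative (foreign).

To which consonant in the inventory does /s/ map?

/z/ is closest: same manner (fricative), place distance 0 (alveolar→alveolar), voicing differs (+1); total 1. Next closest is /x/ at distance 3.

z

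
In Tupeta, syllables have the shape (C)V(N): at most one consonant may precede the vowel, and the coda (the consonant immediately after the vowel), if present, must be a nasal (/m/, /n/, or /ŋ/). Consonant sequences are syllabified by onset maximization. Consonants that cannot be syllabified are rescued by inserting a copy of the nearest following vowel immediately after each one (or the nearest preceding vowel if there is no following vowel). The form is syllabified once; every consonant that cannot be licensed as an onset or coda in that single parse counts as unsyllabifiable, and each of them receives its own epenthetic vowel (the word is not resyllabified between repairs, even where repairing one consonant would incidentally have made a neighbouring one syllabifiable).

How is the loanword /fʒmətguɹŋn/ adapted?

The consonants /f/, /ʒ/, /t/, /ɹ/, /ŋ/, /n/ cannot be parsed into a legal (C)V(N) syllable (only a nasal (/m/, /n/, or /ŋ/) is licensed in coda position; onsets are limited to one consonant).
Inserting the epenthetic vowel yields /f/ → /fə/, /ʒ/ → /ʒə/, /t/ → /tu/, /ɹ/ → /ɹu/, /ŋ/ → /ŋu/, /n/ → /nu/.

fəʒəmətuguɹuŋunu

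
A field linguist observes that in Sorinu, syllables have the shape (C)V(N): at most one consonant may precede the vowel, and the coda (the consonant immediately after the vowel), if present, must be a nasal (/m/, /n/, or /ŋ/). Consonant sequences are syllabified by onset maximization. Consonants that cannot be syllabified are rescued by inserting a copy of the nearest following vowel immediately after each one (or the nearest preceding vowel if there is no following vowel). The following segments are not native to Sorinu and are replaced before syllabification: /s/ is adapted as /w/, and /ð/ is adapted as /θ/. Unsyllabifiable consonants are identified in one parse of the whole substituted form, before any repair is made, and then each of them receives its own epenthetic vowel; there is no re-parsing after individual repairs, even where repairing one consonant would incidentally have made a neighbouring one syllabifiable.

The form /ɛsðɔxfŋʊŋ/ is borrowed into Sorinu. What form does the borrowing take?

ɛwɔθɔxʊfʊŋʊŋ

Substitution: /s/ → /w/, /ð/ → /θ/, giving /ɛwθɔxfŋʊŋ/.
The consonants /w/, /x/, /f/ cannot be parsed into a legal (C)V(N) syllable (only a nasal (/m/, /n/, or /ŋ/) is licensed in coda position; onsets are limited to one consonant).
Inserting the epenthetic vowel yields /w/ → /wɔ/, /x/ → /xʊ/, /f/ → /fʊ/.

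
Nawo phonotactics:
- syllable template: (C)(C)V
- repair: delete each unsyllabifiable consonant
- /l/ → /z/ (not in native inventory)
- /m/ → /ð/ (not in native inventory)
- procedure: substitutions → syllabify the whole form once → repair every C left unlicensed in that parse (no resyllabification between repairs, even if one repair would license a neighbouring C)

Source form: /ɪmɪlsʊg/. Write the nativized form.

ɪðɪzsʊ

Substitution: /m/ → /ð/, /l/ → /z/, giving /ɪðɪzsʊg/.
Syllabifying with onset maximization leaves /g/ stranded (no codas are permitted; onsets may contain at most 2 consonants).
Deleting the stranded consonants removes /g/.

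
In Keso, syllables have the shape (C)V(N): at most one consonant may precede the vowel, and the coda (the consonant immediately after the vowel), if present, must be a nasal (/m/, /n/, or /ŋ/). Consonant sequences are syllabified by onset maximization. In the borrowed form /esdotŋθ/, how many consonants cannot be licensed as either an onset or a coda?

Syllabifying with onset maximization leaves /s/, /t/, /ŋ/, /θ/ stranded (only a nasal (/m/, /n/, or /ŋ/) is licensed in coda position; onsets are limited to one consonant).

4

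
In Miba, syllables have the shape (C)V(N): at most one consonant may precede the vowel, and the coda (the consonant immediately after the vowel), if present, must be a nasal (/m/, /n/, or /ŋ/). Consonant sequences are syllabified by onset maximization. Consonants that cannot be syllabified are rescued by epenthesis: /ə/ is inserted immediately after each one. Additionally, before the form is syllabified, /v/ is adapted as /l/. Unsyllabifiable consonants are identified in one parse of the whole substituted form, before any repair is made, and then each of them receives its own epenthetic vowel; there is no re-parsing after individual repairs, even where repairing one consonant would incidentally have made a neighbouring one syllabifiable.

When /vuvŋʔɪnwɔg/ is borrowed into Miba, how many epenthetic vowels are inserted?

After substitution the input is /lulŋʔɪnwɔg/.
The unsyllabifiable consonants are /l/, /ŋ/, /g/; each receives one epenthetic vowel.

3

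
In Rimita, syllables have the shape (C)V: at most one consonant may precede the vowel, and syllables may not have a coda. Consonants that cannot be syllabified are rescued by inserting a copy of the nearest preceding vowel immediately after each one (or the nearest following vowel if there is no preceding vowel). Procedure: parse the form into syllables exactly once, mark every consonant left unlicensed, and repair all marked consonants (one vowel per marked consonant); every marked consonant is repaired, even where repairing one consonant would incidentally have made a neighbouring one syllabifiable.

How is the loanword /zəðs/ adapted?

zəðəsə

Under (C)V, the unsyllabifiable consonants are /ð/, /s/ (no codas are permitted; onsets are limited to one consonant).
Epenthesis after each stranded consonant: /ð/ → /ðə/, /s/ → /sə/.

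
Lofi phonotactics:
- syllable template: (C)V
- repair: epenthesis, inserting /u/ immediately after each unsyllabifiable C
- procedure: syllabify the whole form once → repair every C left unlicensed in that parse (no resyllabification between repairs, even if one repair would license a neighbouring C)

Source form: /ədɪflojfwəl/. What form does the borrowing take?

The consonants /f/, /j/, /f/, /l/ cannot be parsed into a legal (C)V syllable (no codas are permitted; onsets are limited to one consonant).
Epenthesis after each stranded consonant: /f/ → /fu/, /j/ → /ju/, /f/ → /fu/, /l/ → /lu/.

ədɪfulojufuwəlu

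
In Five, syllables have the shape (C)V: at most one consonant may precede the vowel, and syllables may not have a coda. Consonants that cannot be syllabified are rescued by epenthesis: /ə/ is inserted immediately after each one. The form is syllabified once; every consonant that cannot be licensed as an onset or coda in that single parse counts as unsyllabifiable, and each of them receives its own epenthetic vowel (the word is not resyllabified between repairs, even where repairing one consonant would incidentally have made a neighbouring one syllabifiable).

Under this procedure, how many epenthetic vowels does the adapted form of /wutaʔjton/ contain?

3

The unsyllabifiable consonants are /ʔ/, /j/, /n/; each receives one epenthetic vowel.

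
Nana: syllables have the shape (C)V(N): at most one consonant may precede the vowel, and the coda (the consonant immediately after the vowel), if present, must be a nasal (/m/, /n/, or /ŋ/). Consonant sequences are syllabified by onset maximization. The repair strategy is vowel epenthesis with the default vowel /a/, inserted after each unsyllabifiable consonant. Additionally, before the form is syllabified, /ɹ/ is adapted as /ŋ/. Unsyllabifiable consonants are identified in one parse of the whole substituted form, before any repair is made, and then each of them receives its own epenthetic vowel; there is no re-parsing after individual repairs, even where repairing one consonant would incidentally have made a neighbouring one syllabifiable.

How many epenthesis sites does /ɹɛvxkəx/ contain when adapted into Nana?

After substitution the input is /ŋɛvxkəx/.
The unsyllabifiable consonants are /v/, /x/, /x/; each receives one epenthetic vowel.

3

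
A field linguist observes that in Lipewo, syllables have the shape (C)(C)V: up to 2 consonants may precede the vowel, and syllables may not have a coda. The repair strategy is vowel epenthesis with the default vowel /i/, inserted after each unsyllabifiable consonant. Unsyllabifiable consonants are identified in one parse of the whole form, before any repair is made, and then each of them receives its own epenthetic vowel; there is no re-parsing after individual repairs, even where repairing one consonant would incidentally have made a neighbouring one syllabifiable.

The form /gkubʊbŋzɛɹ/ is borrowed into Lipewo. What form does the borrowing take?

Under (C)(C)V, the unsyllabifiable consonants are /b/, /ɹ/ (no codas are permitted; onsets may contain at most 2 consonants).
Epenthesis after each stranded consonant: /b/ → /bi/, /ɹ/ → /ɹi/.

gkubʊbiŋzɛɹi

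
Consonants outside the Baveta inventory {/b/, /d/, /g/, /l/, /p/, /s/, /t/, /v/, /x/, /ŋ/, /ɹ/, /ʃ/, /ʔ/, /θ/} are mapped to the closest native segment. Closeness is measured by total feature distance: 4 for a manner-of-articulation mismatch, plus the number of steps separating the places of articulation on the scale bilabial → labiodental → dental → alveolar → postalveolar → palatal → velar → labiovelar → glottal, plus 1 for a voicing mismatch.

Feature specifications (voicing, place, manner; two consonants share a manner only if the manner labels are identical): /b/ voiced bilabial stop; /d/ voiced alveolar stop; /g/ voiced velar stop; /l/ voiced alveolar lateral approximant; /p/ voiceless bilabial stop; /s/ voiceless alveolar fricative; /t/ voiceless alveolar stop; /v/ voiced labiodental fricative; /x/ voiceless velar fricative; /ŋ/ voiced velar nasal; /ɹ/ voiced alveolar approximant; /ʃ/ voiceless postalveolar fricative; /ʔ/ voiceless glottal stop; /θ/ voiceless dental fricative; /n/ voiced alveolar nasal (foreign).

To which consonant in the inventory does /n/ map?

ŋ

/ŋ/ is closest: same manner (nasal), place distance 3 (alveolar→velar), same voicing; total 3. Next closest is /d/ at distance 4.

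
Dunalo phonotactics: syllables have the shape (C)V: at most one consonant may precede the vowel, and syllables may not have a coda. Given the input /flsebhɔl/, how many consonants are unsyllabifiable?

4

The consonants /f/, /l/, /b/, /l/ cannot be parsed into a legal (C)V syllable (no codas are permitted; onsets are limited to one consonant).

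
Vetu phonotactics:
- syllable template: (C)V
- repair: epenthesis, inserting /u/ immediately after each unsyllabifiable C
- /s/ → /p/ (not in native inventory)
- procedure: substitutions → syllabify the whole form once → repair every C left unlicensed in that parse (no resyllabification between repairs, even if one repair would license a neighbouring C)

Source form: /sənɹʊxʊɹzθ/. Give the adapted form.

Substitution: /s/ → /p/, giving /pənɹʊxʊɹzθ/.
Under (C)V, the unsyllabifiable consonants are /n/, /ɹ/, /z/, /θ/ (no codas are permitted; onsets are limited to one consonant).
Inserting the epenthetic vowel yields /n/ → /nu/, /ɹ/ → /ɹu/, /z/ → /zu/, /θ/ → /θu/.

pənuɹʊxʊɹuzuθu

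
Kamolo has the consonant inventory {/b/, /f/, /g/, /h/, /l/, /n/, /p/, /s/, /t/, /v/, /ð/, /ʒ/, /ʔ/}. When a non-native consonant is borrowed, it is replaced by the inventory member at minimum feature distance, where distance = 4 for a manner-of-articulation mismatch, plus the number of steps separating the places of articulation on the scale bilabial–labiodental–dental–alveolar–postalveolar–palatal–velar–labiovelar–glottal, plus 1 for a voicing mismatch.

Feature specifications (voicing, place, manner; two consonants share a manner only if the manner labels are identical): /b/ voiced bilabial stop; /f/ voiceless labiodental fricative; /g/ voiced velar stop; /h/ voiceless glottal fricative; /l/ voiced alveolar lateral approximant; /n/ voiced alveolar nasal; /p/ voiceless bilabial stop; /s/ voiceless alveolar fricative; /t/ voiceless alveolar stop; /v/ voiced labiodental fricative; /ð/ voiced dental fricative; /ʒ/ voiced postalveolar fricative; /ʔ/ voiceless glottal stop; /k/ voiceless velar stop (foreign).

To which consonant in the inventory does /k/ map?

g

/g/ is closest: same manner (stop), place distance 0 (velar→velar), voicing differs (+1); total 1. Next closest is /ʔ/ at distance 2.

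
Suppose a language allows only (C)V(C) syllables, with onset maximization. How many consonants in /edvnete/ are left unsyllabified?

1

Under (C)V(C), the unsyllabifiable consonants are /v/ (at most one coda consonant is licensed; onsets are limited to one consonant).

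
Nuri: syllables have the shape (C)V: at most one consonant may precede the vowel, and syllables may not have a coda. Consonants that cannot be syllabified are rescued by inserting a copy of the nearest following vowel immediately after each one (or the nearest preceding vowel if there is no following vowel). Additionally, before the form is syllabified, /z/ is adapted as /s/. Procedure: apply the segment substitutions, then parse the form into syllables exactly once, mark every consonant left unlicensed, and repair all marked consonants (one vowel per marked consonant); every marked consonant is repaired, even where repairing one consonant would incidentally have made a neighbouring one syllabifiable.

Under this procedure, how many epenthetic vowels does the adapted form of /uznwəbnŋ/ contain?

5

After substitution the input is /usnwəbnŋ/.
The unsyllabifiable consonants are /s/, /n/, /b/, /n/, /ŋ/; each receives one epenthetic vowel.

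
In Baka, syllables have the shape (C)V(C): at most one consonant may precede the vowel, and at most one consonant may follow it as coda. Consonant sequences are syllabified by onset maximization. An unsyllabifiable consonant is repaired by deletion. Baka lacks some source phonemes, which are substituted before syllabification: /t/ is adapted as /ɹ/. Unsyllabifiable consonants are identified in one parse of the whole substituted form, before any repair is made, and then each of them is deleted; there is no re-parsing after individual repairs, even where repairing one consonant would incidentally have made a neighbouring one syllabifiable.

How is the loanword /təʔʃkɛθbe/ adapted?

Substitution: /t/ → /ɹ/, giving /ɹəʔʃkɛθbe/.
The consonants /ʃ/ cannot be parsed into a legal (C)V(C) syllable (at most one coda consonant is licensed; onsets are limited to one consonant).
Deletion applies to /ʃ/.

ɹəʔkɛθbe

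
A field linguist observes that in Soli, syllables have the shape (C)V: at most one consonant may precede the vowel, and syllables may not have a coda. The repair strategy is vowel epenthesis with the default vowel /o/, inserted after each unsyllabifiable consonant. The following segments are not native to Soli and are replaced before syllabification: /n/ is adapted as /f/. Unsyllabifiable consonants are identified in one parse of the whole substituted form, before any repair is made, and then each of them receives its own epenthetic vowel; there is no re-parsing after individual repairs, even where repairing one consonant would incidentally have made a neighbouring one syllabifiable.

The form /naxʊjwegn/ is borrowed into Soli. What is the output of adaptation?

Substitution: /n/ → /f/, giving /faxʊjwegf/.
Under (C)V, the unsyllabifiable consonants are /j/, /g/, /f/ (no codas are permitted; onsets are limited to one consonant).
Epenthesis after each stranded consonant: /j/ → /jo/, /g/ → /go/, /f/ → /fo/.

faxʊjowegofo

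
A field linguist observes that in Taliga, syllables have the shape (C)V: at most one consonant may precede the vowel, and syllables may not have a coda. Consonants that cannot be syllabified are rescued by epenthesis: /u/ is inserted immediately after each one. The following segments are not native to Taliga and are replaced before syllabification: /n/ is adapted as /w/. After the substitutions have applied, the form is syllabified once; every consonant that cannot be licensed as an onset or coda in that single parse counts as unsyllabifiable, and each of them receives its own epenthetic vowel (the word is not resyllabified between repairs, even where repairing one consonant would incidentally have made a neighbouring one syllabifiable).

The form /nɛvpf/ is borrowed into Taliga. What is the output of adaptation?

Substitution: /n/ → /w/, giving /wɛvpf/.
Syllabifying with onset maximization leaves /v/, /p/, /f/ stranded (no codas are permitted; onsets are limited to one consonant).
Inserting the epenthetic vowel yields /v/ → /vu/, /p/ → /pu/, /f/ → /fu/.

wɛvupufu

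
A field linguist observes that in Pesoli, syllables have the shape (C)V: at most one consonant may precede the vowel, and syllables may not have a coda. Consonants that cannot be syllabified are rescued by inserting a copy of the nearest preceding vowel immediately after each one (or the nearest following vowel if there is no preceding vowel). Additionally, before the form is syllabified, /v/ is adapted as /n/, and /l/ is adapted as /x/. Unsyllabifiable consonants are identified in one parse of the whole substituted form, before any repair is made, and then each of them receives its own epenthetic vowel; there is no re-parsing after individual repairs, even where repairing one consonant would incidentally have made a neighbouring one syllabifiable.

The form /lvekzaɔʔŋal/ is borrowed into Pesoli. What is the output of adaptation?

xenekezaɔʔɔŋaxa

Substitution: /l/ → /x/, /v/ → /n/, giving /xnekzaɔʔŋax/.
Syllabifying with onset maximization leaves /x/, /k/, /ʔ/, /x/ stranded (no codas are permitted; onsets are limited to one consonant).
Epenthesis after each stranded consonant: /x/ → /xe/, /k/ → /ke/, /ʔ/ → /ʔɔ/, /x/ → /xa/.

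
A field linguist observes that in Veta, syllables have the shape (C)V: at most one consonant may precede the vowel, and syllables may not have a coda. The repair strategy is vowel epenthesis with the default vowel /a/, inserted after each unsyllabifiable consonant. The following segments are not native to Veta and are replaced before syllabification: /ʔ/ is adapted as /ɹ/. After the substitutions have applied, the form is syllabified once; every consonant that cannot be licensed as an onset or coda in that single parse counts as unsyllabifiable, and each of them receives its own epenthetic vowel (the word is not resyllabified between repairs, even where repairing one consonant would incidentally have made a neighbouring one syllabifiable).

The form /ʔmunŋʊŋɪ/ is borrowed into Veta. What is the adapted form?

ɹamunaŋʊŋɪ

Substitution: /ʔ/ → /ɹ/, giving /ɹmunŋʊŋɪ/.
The consonants /ɹ/, /n/ cannot be parsed into a legal (C)V syllable (no codas are permitted; onsets are limited to one consonant).
Inserting the epenthetic vowel yields /ɹ/ → /ɹa/, /n/ → /na/.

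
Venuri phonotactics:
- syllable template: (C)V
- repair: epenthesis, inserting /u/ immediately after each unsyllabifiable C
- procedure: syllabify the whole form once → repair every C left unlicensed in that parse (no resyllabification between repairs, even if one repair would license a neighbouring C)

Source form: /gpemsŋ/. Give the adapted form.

gupemusuŋu

The consonants /g/, /m/, /s/, /ŋ/ cannot be parsed into a legal (C)V syllable (no codas are permitted; onsets are limited to one consonant).
Epenthesis after each stranded consonant: /g/ → /gu/, /m/ → /mu/, /s/ → /su/, /ŋ/ → /ŋu/.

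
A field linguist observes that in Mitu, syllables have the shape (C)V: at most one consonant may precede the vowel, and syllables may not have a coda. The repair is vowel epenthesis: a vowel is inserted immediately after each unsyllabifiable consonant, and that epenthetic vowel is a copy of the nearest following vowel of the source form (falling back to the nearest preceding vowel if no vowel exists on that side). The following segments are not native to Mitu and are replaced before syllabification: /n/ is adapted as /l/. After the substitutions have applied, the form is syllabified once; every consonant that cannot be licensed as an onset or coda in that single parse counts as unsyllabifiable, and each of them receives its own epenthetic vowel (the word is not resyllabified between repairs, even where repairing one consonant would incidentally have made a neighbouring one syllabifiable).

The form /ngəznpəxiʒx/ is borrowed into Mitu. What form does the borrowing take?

ləgəzələpəxiʒixi

Substitution: /n/ → /l/, giving /lgəzlpəxiʒx/.
Syllabifying with onset maximization leaves /l/, /z/, /l/, /ʒ/, /x/ stranded (no codas are permitted; onsets are limited to one consonant).
Inserting the epenthetic vowel yields /l/ → /lə/, /z/ → /zə/, /l/ → /lə/, /ʒ/ → /ʒi/, /x/ → /xi/.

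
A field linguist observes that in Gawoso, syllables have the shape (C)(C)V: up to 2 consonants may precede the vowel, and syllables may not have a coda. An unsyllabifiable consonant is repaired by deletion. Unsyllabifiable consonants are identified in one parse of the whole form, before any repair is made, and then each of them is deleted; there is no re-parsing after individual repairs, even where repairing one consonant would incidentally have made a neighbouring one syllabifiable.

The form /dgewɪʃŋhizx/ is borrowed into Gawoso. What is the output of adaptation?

Under (C)(C)V, the unsyllabifiable consonants are /ʃ/, /z/, /x/ (no codas are permitted; onsets may contain at most 2 consonants).
Deleting the stranded consonants removes /ʃ/, /z/, /x/.

dgewɪŋhi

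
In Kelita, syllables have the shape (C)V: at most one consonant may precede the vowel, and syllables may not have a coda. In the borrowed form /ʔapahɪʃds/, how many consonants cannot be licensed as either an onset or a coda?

Under (C)V, the unsyllabifiable consonants are /ʃ/, /d/, /s/ (no codas are permitted; onsets are limited to one consonant).

3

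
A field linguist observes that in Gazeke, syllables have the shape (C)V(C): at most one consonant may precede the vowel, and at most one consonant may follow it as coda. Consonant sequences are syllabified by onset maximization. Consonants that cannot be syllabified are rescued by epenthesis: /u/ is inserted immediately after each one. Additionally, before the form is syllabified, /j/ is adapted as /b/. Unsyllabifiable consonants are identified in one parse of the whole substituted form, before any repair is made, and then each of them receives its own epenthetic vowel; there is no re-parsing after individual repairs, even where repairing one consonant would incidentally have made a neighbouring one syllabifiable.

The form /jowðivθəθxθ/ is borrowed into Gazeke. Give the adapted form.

Substitution: /j/ → /b/, giving /bowðivθəθxθ/.
The consonants /x/, /θ/ cannot be parsed into a legal (C)V(C) syllable (at most one coda consonant is licensed; onsets are limited to one consonant).
Each unlicensed consonant becomes the onset of a new syllable: /x/ → /xu/, /θ/ → /θu/.

bowðivθəθxuθu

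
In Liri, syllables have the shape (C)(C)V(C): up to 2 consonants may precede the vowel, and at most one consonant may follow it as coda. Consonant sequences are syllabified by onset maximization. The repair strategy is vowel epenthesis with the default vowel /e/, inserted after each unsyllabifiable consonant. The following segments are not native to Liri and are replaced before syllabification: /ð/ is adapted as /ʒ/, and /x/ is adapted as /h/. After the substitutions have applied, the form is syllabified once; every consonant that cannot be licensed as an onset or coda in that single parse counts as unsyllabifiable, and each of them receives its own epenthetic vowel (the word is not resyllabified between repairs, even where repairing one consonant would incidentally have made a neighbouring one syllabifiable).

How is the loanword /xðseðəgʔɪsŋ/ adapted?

Substitution: /x/ → /h/, /ð/ → /ʒ/, giving /hʒseʒəgʔɪsŋ/.
Under (C)(C)V(C), the unsyllabifiable consonants are /h/, /ŋ/ (at most one coda consonant is licensed; onsets may contain at most 2 consonants).
Each unlicensed consonant becomes the onset of a new syllable: /h/ → /he/, /ŋ/ → /ŋe/.

heʒseʒəgʔɪsŋe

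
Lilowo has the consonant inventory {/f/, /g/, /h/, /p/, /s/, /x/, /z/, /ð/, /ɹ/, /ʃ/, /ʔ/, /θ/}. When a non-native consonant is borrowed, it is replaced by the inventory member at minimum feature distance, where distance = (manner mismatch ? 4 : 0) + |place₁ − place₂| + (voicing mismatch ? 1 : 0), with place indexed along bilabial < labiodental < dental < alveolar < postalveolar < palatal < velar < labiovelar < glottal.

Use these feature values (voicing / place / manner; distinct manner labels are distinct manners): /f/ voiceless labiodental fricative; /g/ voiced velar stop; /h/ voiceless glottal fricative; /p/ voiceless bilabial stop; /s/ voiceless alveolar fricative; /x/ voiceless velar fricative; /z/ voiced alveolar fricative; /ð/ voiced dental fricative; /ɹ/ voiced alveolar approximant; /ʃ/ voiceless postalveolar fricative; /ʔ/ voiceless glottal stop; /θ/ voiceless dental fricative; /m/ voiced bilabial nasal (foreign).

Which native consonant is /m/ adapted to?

p

/p/ is closest: manner differs (nasal→stop, +4), place distance 0 (bilabial→bilabial), voicing differs (+1); total 5. Next closest is /f/ at distance 6.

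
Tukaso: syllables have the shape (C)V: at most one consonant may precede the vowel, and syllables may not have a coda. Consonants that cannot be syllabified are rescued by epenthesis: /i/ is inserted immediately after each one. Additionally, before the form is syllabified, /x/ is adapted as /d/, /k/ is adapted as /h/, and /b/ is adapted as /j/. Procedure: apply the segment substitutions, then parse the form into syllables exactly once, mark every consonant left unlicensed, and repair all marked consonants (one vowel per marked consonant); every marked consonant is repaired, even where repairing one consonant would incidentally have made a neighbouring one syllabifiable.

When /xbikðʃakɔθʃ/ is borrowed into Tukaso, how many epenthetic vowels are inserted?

After substitution the input is /djihðʃahɔθʃ/.
The unsyllabifiable consonants are /d/, /h/, /ð/, /θ/, /ʃ/; each receives one epenthetic vowel.

5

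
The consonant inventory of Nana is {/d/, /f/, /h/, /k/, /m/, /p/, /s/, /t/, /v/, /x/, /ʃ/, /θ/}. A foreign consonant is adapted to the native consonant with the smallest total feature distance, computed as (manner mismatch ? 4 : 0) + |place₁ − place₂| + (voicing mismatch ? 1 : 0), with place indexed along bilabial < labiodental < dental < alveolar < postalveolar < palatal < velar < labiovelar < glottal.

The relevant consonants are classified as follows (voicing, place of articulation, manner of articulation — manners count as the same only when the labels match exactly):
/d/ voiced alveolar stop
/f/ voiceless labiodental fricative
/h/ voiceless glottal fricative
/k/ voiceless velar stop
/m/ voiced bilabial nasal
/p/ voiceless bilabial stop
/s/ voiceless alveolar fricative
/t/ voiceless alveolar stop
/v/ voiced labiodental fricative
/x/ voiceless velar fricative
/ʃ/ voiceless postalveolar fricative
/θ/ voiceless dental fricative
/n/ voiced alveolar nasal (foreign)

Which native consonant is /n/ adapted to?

m

/m/ is closest: same manner (nasal), place distance 3 (alveolar→bilabial), same voicing; total 3. Next closest is /d/ at distance 4.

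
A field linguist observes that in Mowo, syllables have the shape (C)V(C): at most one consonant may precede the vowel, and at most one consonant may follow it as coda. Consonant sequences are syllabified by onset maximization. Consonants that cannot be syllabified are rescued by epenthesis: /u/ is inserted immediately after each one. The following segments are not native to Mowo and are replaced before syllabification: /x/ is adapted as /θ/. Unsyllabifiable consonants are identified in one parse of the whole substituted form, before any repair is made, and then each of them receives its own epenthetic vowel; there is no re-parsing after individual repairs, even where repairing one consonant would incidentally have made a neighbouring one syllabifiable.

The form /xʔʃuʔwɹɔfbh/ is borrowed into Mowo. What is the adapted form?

θuʔuʃuʔwuɹɔfbuhu

Substitution: /x/ → /θ/, giving /θʔʃuʔwɹɔfbh/.
The consonants /θ/, /ʔ/, /w/, /b/, /h/ cannot be parsed into a legal (C)V(C) syllable (at most one coda consonant is licensed; onsets are limited to one consonant).
Epenthesis after each stranded consonant: /θ/ → /θu/, /ʔ/ → /ʔu/, /w/ → /wu/, /b/ → /bu/, /h/ → /hu/.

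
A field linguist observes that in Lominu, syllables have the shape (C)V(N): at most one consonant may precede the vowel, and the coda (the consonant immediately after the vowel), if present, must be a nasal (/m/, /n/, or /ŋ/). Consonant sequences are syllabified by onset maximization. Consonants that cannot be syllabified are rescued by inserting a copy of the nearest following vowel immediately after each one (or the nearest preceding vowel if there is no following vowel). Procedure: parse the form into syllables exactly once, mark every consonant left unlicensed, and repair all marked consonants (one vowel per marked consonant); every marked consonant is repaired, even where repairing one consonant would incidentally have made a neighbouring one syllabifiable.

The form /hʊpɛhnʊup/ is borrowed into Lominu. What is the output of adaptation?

Syllabifying with onset maximization leaves /h/, /p/ stranded (only a nasal (/m/, /n/, or /ŋ/) is licensed in coda position; onsets are limited to one consonant).
Each unlicensed consonant becomes the onset of a new syllable: /h/ → /hʊ/, /p/ → /pu/.

hʊpɛhʊnʊupu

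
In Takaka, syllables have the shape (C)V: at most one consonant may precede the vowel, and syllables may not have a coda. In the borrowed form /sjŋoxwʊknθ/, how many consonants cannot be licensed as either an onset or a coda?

6

Under (C)V, the unsyllabifiable consonants are /s/, /j/, /x/, /k/, /n/, /θ/ (no codas are permitted; onsets are limited to one consonant).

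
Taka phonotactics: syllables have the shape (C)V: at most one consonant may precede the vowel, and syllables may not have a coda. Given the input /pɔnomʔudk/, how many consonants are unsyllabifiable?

3

Under (C)V, the unsyllabifiable consonants are /m/, /d/, /k/ (no codas are permitted; onsets are limited to one consonant).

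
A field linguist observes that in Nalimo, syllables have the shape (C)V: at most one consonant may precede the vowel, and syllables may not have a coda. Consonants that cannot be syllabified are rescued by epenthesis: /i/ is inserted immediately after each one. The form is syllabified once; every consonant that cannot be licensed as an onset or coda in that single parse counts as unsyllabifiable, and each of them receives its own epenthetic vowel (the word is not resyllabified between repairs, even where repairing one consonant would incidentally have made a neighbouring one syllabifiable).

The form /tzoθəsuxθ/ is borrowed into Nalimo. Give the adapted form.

The consonants /t/, /x/, /θ/ cannot be parsed into a legal (C)V syllable (no codas are permitted; onsets are limited to one consonant).
Each unlicensed consonant becomes the onset of a new syllable: /t/ → /ti/, /x/ → /xi/, /θ/ → /θi/.

tizoθəsuxiθi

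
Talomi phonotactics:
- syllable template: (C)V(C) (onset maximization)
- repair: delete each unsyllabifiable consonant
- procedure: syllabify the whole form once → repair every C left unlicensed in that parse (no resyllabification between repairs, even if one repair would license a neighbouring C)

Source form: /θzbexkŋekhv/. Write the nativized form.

bexŋek

Under (C)V(C), the unsyllabifiable consonants are /θ/, /z/, /k/, /h/, /v/ (at most one coda consonant is licensed; onsets are limited to one consonant).
Deletion applies to /θ/, /z/, /k/, /h/, /v/.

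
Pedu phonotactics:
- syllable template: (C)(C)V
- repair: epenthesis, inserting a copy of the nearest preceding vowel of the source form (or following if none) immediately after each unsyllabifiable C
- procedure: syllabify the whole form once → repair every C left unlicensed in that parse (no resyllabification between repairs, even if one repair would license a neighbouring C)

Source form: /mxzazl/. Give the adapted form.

maxzazala

The consonants /m/, /z/, /l/ cannot be parsed into a legal (C)(C)V syllable (no codas are permitted; onsets may contain at most 2 consonants).
Each unlicensed consonant becomes the onset of a new syllable: /m/ → /ma/, /z/ → /za/, /l/ → /la/.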